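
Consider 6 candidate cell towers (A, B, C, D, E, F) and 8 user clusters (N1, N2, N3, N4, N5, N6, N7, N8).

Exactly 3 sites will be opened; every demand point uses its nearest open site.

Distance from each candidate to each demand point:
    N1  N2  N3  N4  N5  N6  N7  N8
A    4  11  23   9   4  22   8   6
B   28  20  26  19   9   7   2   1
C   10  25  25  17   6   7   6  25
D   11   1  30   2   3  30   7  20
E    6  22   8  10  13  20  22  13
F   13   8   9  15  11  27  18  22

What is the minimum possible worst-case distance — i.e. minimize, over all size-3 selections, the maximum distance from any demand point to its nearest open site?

8

Open {B, D, E}.
  Farthest demand point is N3 at distance 8 (to E); all others are ≤ 8.
With {A, B, F} the worst case is 9.
With {A, C, F} the worst case is 9.
No size-3 selection achieves below 8.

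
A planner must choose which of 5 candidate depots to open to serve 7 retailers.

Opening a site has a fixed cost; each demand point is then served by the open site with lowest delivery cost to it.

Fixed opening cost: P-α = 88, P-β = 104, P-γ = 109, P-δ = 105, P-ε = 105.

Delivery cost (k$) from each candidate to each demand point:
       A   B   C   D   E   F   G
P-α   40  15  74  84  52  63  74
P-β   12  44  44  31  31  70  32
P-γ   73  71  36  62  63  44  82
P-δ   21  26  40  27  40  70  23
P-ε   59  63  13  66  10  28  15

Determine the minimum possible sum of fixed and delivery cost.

Open {P-δ, P-ε}: assign each demand point to its cheapest open site.
  A→P-δ 21, B→P-δ 26, C→P-ε 13, D→P-δ 27, E→P-ε 10, F→P-ε 28, G→P-ε 15
  delivery cost 140, fixed 210 → total 350.
Compare {P-δ}: delivery cost 247 + fixed 105 = 352.
Compare {P-ε}: delivery cost 254 + fixed 105 = 359.
Compare {P-β, P-ε}: delivery cost 153 + fixed 209 = 362.
All other subsets cost ≥ 352. Minimum total cost: 350.

350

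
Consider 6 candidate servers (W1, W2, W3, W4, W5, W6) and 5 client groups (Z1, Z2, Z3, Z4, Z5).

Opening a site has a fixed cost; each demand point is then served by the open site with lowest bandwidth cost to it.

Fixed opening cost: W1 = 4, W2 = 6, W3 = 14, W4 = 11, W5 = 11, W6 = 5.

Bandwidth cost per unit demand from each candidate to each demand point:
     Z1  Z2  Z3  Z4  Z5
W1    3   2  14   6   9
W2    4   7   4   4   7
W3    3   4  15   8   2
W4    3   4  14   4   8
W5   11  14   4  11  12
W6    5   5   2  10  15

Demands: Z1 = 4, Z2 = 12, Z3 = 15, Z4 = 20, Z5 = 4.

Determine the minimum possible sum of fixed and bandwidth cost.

183

Open {W1, W2, W3, W6}: assign each demand point to its cheapest open site.
  Z1→W1 4×3=12, Z2→W1 12×2=24, Z3→W6 15×2=30, Z4→W2 20×4=80, Z5→W3 4×2=8
  bandwidth cost 154, fixed 29 → total 183.
Compare {W1, W3, W4, W6}: bandwidth cost 154 + fixed 34 = 188.
Compare {W1, W2, W6}: bandwidth cost 174 + fixed 15 = 189.
Compare {W1, W2, W3, W4, W6}: bandwidth cost 154 + fixed 40 = 194.
All other subsets cost ≥ 188. Minimum total cost: 183.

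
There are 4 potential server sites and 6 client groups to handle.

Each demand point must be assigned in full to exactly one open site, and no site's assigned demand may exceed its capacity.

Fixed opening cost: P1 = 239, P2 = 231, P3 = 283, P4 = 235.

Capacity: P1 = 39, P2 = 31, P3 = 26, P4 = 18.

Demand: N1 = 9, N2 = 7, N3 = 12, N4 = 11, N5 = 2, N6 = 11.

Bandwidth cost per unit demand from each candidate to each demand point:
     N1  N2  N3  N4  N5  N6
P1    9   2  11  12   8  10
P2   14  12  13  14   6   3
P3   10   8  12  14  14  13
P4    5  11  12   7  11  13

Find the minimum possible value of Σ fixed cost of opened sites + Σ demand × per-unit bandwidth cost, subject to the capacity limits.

Open {P1, P2}; cheapest assignment that respects the capacities:
  P1 (cap 39, load 39): N1, N2, N3, N4 — cost 9×9 + 7×2 + 12×11 + 11×12 = 359
  P2 (cap 31, load 13): N5, N6 — cost 2×6 + 11×3 = 45
  Shipping 404, fixed 470 → total 874.
  Any other capacity-feasible assignment to {P1, P2} ships for at least 404.
Compare {P1, P4}: its best feasible assignment gives total 910.
Compare {P1, P3}: its best feasible assignment gives total 1028.
Every other set of open sites that can feasibly serve all demand totals ≥ 910 even under its best assignment. Minimum: 874.

874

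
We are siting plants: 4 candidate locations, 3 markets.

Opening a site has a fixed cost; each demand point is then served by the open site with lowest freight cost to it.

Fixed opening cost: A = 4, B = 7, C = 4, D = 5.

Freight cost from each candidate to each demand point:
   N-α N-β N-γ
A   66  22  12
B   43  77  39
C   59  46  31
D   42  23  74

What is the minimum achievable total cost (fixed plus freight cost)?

85

Open {A, D}: assign each demand point to its cheapest open site.
  N-α→D 42, N-β→A 22, N-γ→A 12
  freight cost 76, fixed 9 → total 85.
Compare {A, B}: freight cost 77 + fixed 11 = 88.
Compare {A, C, D}: freight cost 76 + fixed 13 = 89.
Compare {A, B, C}: freight cost 77 + fixed 15 = 92.
All other subsets cost ≥ 88. Minimum total cost: 85.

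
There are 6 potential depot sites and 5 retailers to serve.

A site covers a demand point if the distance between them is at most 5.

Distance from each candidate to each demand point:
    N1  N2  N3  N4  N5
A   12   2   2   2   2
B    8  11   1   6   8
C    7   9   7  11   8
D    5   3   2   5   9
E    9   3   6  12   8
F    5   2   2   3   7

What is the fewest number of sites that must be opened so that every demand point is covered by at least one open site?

2

Coverage sets (demand points within 5 of each site):
  A: {N2, N3, N4, N5}
  B: {N3}
  C: {}
  D: {N1, N2, N3, N4}
  E: {N2}
  F: {N1, N2, N3, N4}
No single site covers all 5 demand points.
But {A, D} covers everything, so the minimum is 2.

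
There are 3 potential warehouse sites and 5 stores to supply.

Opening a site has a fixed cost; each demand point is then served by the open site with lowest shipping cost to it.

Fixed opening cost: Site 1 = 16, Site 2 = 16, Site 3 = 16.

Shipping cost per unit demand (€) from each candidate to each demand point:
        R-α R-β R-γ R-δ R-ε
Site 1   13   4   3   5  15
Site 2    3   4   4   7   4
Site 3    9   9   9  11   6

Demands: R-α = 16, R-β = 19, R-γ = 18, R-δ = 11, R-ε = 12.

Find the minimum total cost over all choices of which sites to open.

313

Open {Site 1, Site 2}: assign each demand point to its cheapest open site.
  R-α→Site 2 16×3=48, R-β→Site 1 19×4=76, R-γ→Site 1 18×3=54, R-δ→Site 1 11×5=55, R-ε→Site 2 12×4=48
  shipping cost 281, fixed 32 → total 313.
Compare {Site 1, Site 2, Site 3}: shipping cost 281 + fixed 48 = 329.
Compare {Site 2}: shipping cost 321 + fixed 16 = 337.
Compare {Site 2, Site 3}: shipping cost 321 + fixed 32 = 353.
All other subsets cost ≥ 329. Minimum total cost: 313.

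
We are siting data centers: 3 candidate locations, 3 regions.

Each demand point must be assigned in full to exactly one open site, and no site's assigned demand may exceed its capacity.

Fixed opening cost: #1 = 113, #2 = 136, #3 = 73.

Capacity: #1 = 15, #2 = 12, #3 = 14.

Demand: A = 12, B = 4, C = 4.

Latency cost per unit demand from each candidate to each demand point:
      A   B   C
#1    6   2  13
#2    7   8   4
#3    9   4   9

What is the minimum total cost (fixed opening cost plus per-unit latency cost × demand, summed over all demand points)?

310

Open {#1, #3}; cheapest assignment that respects the capacities:
  #1 (cap 15, load 12): A — cost 12×6 = 72
  #3 (cap 14, load 8): B, C — cost 4×4 + 4×9 = 52
  Shipping 124, fixed 186 → total 310.
  Any other capacity-feasible assignment to {#1, #3} ships for at least 124.
Compare {#2, #3}: its best feasible assignment gives total 345.
Compare {#1, #2}: its best feasible assignment gives total 369.
Every other set of open sites that can feasibly serve all demand totals ≥ 345 even under its best assignment. Minimum: 310.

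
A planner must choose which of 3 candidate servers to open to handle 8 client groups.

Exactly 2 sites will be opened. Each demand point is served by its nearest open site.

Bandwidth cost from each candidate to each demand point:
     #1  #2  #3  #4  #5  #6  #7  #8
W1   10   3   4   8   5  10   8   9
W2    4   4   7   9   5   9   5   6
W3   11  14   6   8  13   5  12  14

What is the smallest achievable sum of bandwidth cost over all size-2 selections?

Open {W2, W3}.
  #1→W2 4, #2→W2 4, #3→W3 6, #4→W3 8, #5→W2 5, #6→W3 5, #7→W2 5, #8→W2 6  ⇒ total 43.
Compare {W1, W2}: total 44.
Compare {W1, W3}: total 52.

43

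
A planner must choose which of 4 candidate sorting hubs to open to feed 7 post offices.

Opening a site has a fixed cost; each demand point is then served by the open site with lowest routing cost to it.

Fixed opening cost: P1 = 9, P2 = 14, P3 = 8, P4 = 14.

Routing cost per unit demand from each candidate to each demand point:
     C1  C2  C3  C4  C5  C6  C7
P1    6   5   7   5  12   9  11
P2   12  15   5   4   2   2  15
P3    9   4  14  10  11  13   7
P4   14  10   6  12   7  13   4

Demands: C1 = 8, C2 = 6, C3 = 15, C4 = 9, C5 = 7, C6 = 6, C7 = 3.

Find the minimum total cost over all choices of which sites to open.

Open {P1, P2, P3}: assign each demand point to its cheapest open site.
  C1→P1 8×6=48, C2→P3 6×4=24, C3→P2 15×5=75, C4→P2 9×4=36, C5→P2 7×2=14, C6→P2 6×2=12, C7→P3 3×7=21
  routing cost 230, fixed 31 → total 261.
Compare {P1, P2, P4}: routing cost 227 + fixed 37 = 264.
Compare {P1, P2, P3, P4}: routing cost 221 + fixed 45 = 266.
Compare {P1, P2}: routing cost 248 + fixed 23 = 271.
All other subsets cost ≥ 264. Minimum total cost: 261.

261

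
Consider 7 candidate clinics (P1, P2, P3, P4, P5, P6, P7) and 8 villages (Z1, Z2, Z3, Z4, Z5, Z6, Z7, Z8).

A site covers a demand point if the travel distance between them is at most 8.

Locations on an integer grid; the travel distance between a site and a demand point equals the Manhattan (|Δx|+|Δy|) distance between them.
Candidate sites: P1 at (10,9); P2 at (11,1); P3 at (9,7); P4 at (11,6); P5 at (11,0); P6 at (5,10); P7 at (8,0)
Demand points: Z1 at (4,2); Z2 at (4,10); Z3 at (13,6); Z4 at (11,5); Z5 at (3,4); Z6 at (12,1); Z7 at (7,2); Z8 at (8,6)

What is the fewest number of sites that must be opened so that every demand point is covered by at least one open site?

Coverage sets (demand points within 8 of each site):
  P1: {Z2, Z3, Z4, Z8}
  P2: {Z1, Z3, Z4, Z6, Z7, Z8}
  P3: {Z2, Z3, Z4, Z7, Z8}
  P4: {Z3, Z4, Z6, Z7, Z8}
  P5: {Z3, Z4, Z6, Z7}
  P6: {Z2, Z5, Z8}
  P7: {Z1, Z4, Z6, Z7, Z8}
No single site covers all 8 demand points.
But {P2, P6} covers everything, so the minimum is 2.

2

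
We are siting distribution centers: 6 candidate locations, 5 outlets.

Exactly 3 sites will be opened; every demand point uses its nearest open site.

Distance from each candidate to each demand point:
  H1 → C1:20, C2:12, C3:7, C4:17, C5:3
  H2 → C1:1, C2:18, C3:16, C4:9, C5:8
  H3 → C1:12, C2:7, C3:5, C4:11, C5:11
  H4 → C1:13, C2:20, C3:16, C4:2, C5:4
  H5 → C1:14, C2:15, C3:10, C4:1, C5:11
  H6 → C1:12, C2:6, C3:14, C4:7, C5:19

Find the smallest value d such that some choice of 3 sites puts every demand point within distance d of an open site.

7

Open {H1, H2, H6}.
  Farthest demand point is C3 at distance 7 (to H1); all others are ≤ 7.
With {H2, H3, H4} the worst case is 7.
With {H2, H3, H5} the worst case is 8.
No size-3 selection achieves below 7.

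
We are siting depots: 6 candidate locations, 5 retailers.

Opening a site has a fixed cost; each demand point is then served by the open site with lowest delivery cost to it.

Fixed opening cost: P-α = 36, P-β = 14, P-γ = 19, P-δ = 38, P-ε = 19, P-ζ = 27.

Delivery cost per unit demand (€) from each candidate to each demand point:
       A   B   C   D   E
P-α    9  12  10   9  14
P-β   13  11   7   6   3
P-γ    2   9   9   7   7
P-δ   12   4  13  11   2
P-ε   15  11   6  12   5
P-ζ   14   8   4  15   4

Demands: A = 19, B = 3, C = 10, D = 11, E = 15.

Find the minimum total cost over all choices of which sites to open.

Open {P-β, P-γ, P-ζ}: assign each demand point to its cheapest open site.
  A→P-γ 19×2=38, B→P-ζ 3×8=24, C→P-ζ 10×4=40, D→P-β 11×6=66, E→P-β 15×3=45
  delivery cost 213, fixed 60 → total 273.
Compare {P-β, P-γ}: delivery cost 246 + fixed 33 = 279.
Compare {P-γ, P-δ, P-ζ}: delivery cost 197 + fixed 84 = 281.
Compare {P-β, P-γ, P-δ, P-ζ}: delivery cost 186 + fixed 98 = 284.
All other subsets cost ≥ 279. Minimum total cost: 273.

273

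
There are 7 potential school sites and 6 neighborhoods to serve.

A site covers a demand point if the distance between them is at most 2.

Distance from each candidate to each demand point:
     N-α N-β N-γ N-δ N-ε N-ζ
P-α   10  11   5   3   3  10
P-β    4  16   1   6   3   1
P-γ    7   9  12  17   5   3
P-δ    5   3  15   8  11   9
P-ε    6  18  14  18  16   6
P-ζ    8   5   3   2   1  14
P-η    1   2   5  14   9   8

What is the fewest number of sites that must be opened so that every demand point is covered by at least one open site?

3

Coverage sets (demand points within 2 of each site):
  P-α: {}
  P-β: {N-γ, N-ζ}
  P-γ: {}
  P-δ: {}
  P-ε: {}
  P-ζ: {N-δ, N-ε}
  P-η: {N-α, N-β}
No 2 sites suffice: every size-2 union leaves at least one demand point uncovered.
But {P-β, P-ζ, P-η} covers everything, so the minimum is 3.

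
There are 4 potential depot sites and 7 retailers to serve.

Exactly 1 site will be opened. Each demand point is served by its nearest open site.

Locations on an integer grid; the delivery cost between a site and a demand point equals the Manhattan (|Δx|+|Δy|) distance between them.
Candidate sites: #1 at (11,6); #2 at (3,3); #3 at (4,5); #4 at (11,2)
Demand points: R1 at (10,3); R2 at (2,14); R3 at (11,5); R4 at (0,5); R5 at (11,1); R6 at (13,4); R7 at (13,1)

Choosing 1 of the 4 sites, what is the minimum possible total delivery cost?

48

Open {#4}.
  R1→#4 2, R2→#4 21, R3→#4 3, R4→#4 14, R5→#4 1, R6→#4 4, R7→#4 3  ⇒ total 48.
Compare {#1}: total 50.
Compare {#3}: total 64.
No size-1 selection does better; minimum is 48.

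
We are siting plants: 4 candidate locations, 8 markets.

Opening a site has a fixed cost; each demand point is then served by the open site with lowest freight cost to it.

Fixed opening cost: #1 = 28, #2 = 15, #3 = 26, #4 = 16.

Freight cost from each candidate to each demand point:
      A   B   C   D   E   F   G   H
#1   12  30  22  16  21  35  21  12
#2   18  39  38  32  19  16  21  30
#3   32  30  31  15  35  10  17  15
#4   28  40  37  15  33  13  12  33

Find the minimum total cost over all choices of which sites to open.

181

Open {#1, #4}: assign each demand point to its cheapest open site.
  A→#1 12, B→#1 30, C→#1 22, D→#4 15, E→#1 21, F→#4 13, G→#4 12, H→#1 12
  freight cost 137, fixed 44 → total 181.
Compare {#1, #2}: freight cost 148 + fixed 43 = 191.
Compare {#1, #3}: freight cost 139 + fixed 54 = 193.
Compare {#1, #2, #4}: freight cost 135 + fixed 59 = 194.
All other subsets cost ≥ 191. Minimum total cost: 181.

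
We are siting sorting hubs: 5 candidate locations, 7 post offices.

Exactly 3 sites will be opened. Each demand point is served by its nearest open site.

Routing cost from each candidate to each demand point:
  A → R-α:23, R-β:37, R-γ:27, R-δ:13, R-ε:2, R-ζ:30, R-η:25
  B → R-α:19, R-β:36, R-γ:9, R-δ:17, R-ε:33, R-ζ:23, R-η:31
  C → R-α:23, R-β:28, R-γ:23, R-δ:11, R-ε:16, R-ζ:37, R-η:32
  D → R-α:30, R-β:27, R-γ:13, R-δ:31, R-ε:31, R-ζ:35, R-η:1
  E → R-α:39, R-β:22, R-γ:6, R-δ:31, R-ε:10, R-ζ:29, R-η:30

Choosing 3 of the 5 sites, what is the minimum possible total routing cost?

Open {A, B, D}.
  R-α→B 19, R-β→D 27, R-γ→B 9, R-δ→A 13, R-ε→A 2, R-ζ→B 23, R-η→D 1  ⇒ total 94.
Compare {A, D, E}: total 96.
Compare {B, D, E}: total 98.
No size-3 selection does better; minimum is 94.

94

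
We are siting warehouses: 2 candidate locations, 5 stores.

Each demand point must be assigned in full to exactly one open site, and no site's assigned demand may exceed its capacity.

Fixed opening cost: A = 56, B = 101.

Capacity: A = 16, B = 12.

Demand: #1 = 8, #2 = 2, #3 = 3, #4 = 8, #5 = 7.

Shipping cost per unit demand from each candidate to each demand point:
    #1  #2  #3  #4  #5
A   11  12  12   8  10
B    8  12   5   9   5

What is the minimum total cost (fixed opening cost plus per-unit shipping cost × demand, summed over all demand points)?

Open {A, B}; cheapest assignment that respects the capacities:
  A (cap 16, load 16): #1, #4 — cost 8×11 + 8×8 = 152
  B (cap 12, load 12): #2, #3, #5 — cost 2×12 + 3×5 + 7×5 = 74
  Shipping 226, fixed 157 → total 383.
  Any other capacity-feasible assignment to {A, B} ships for at least 226.
Total demand is 28 and no other set of sites has combined capacity ≥ 28, so {A, B} is the only feasible choice of open sites. Minimum: 383.

383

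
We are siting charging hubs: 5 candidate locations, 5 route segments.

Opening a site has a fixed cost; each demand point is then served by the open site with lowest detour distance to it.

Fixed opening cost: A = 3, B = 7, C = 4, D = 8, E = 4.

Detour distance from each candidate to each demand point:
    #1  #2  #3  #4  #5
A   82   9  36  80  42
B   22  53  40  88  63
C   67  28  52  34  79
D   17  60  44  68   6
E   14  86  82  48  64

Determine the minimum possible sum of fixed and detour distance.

117

Open {A, C, D}: assign each demand point to its cheapest open site.
  #1→D 17, #2→A 9, #3→A 36, #4→C 34, #5→D 6
  detour distance 102, fixed 15 → total 117.
Compare {A, C, D, E}: detour distance 99 + fixed 19 = 118.
Compare {A, B, C, D}: detour distance 102 + fixed 22 = 124.
Compare {A, B, C, D, E}: detour distance 99 + fixed 26 = 125.
All other subsets cost ≥ 118. Minimum total cost: 117.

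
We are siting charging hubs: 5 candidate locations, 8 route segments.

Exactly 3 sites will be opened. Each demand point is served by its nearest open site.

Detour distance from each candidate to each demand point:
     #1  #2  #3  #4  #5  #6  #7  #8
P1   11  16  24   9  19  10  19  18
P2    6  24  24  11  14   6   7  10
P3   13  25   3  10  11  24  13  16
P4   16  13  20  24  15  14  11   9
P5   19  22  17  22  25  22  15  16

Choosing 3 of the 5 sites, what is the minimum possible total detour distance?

65

Open {P2, P3, P4}.
  #1→P2 6, #2→P4 13, #3→P3 3, #4→P3 10, #5→P3 11, #6→P2 6, #7→P2 7, #8→P4 9  ⇒ total 65.
Compare {P1, P2, P3}: total 68.
Compare {P2, P3, P5}: total 75.
No size-3 selection does better; minimum is 65.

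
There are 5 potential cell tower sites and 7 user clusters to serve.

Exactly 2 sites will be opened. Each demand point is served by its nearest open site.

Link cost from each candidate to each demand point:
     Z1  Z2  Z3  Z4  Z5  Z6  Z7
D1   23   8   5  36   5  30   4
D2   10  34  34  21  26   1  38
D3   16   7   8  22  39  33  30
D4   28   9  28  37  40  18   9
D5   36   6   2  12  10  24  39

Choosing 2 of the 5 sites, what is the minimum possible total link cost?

Open {D1, D2}.
  Z1→D2 10, Z2→D1 8, Z3→D1 5, Z4→D2 21, Z5→D1 5, Z6→D2 1, Z7→D1 4  ⇒ total 54.
Compare {D1, D5}: total 76.
Compare {D2, D5}: total 79.
No size-2 selection does better; minimum is 54.

54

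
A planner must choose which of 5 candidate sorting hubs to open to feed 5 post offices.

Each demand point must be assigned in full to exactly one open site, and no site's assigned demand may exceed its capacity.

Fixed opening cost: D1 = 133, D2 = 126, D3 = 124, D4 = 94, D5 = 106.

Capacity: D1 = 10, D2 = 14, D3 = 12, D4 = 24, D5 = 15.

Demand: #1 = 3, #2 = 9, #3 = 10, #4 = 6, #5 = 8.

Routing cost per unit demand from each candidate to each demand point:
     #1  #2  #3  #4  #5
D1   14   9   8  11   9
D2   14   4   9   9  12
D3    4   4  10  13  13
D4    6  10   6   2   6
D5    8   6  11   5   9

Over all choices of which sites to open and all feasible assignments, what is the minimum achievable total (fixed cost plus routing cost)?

Open {D3, D4}; cheapest assignment that respects the capacities:
  D3 (cap 12, load 12): #1, #2 — cost 3×4 + 9×4 = 48
  D4 (cap 24, load 24): #3, #4, #5 — cost 10×6 + 6×2 + 8×6 = 120
  Shipping 168, fixed 218 → total 386.
  Any other capacity-feasible assignment to {D3, D4} ships for at least 168.
Compare {D4, D5}: its best feasible assignment gives total 398.
Compare {D2, D4}: its best feasible assignment gives total 418.
Every other set of open sites that can feasibly serve all demand totals ≥ 398 even under its best assignment. Minimum: 386.

386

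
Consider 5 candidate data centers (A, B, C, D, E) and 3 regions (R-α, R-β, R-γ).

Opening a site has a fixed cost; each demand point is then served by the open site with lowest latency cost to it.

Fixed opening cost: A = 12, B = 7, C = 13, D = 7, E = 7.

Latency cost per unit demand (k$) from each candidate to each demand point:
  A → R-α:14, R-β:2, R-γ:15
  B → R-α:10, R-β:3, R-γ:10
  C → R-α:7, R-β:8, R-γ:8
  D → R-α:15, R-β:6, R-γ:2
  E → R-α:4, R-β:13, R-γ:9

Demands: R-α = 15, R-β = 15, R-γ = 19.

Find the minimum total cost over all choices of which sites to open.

Open {A, D, E}: assign each demand point to its cheapest open site.
  R-α→E 15×4=60, R-β→A 15×2=30, R-γ→D 19×2=38
  latency cost 128, fixed 26 → total 154.
Compare {A, B, D, E}: latency cost 128 + fixed 33 = 161.
Compare {B, D, E}: latency cost 143 + fixed 21 = 164.
Compare {A, C, D, E}: latency cost 128 + fixed 39 = 167.
All other subsets cost ≥ 161. Minimum total cost: 154.

154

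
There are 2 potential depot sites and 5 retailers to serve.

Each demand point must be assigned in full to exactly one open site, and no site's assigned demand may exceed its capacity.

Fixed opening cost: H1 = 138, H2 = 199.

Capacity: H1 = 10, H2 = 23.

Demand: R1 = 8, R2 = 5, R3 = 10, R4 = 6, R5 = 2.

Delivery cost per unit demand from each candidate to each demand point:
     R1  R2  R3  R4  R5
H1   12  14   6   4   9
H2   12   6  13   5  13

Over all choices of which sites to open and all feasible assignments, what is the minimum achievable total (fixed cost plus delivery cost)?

579

Open {H1, H2}; cheapest assignment that respects the capacities:
  H1 (cap 10, load 10): R3 — cost 10×6 = 60
  H2 (cap 23, load 21): R1, R2, R4, R5 — cost 8×12 + 5×6 + 6×5 + 2×13 = 182
  Shipping 242, fixed 337 → total 579.
  Any other capacity-feasible assignment to {H1, H2} ships for at least 242.
Total demand is 31 and no other set of sites has combined capacity ≥ 31, so {H1, H2} is the only feasible choice of open sites. Minimum: 579.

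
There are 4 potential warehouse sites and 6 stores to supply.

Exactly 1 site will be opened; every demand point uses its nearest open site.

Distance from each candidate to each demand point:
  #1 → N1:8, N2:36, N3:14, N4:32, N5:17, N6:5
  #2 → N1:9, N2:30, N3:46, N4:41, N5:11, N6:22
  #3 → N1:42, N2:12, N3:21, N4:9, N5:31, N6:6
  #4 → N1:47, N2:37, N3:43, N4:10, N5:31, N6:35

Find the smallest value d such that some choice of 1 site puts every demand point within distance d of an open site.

36

Open {#1}.
  Farthest demand point is N2 at distance 36 (to #1); all others are ≤ 36.
With {#3} the worst case is 42.
With {#2} the worst case is 46.
No size-1 selection achieves below 36.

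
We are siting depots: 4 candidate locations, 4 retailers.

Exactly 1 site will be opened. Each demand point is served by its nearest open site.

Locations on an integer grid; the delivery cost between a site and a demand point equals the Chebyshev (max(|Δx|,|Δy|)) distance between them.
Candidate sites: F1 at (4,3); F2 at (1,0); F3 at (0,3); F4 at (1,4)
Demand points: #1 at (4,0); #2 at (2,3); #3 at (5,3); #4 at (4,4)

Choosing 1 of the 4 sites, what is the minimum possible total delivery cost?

Open {F1}.
  #1→F1 3, #2→F1 2, #3→F1 1, #4→F1 1  ⇒ total 7.
Compare {F4}: total 12.
Compare {F2}: total 14.
No size-1 selection does better; minimum is 7.

7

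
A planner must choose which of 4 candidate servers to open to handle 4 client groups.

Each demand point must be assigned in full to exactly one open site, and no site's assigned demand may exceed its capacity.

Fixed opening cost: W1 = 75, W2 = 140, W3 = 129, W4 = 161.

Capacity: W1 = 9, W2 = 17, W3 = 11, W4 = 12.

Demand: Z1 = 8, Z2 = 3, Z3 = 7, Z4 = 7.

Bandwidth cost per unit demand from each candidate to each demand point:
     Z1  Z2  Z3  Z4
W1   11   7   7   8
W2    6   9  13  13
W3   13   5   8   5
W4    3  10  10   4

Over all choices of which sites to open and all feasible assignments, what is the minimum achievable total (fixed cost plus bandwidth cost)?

Open {W2, W3}; cheapest assignment that respects the capacities:
  W2 (cap 17, load 15): Z1, Z3 — cost 8×6 + 7×13 = 139
  W3 (cap 11, load 10): Z2, Z4 — cost 3×5 + 7×5 = 50
  Shipping 189, fixed 269 → total 458.
  Any other capacity-feasible assignment to {W2, W3} ships for at least 189.
Compare {W1, W3, W4}: its best feasible assignment gives total 488.
Compare {W1, W2, W3}: its best feasible assignment gives total 491.
Every other set of open sites that can feasibly serve all demand totals ≥ 488 even under its best assignment. Minimum: 458.

458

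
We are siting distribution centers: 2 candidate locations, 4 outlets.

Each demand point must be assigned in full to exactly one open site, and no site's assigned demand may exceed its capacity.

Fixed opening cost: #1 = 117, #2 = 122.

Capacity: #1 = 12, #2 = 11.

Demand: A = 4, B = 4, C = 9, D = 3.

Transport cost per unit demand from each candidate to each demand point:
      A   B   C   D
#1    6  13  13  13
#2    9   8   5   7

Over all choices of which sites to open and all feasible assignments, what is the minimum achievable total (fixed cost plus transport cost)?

399

Open {#1, #2}; cheapest assignment that respects the capacities:
  #1 (cap 12, load 11): A, B, D — cost 4×6 + 4×13 + 3×13 = 115
  #2 (cap 11, load 9): C — cost 9×5 = 45
  Shipping 160, fixed 239 → total 399.
  Any other capacity-feasible assignment to {#1, #2} ships for at least 160.
Total demand is 20 and no other set of sites has combined capacity ≥ 20, so {#1, #2} is the only feasible choice of open sites. Minimum: 399.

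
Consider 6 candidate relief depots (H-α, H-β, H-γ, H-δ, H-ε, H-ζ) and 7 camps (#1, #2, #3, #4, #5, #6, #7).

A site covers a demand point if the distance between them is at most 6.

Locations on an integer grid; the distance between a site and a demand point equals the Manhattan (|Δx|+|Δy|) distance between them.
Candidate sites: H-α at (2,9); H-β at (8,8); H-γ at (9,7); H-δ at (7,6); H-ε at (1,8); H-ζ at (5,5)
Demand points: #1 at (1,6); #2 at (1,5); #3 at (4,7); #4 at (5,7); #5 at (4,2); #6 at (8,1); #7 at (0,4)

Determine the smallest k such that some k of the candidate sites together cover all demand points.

2

Coverage sets (demand points within 6 of each site):
  H-α: {#1, #2, #3, #4}
  H-β: {#3, #4}
  H-γ: {#3, #4}
  H-δ: {#1, #3, #4, #6}
  H-ε: {#1, #2, #3, #4, #7}
  H-ζ: {#1, #2, #3, #4, #5, #7}
No single site covers all 7 demand points.
But {H-δ, H-ζ} covers everything, so the minimum is 2.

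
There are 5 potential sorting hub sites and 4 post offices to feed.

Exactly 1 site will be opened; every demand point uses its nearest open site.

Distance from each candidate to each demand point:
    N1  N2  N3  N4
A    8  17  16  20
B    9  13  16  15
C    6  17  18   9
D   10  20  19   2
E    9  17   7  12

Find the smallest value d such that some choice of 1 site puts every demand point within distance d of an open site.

16

Open {B}.
  Farthest demand point is N3 at distance 16 (to B); all others are ≤ 16.
With {E} the worst case is 17.
With {C} the worst case is 18.
No size-1 selection achieves below 16.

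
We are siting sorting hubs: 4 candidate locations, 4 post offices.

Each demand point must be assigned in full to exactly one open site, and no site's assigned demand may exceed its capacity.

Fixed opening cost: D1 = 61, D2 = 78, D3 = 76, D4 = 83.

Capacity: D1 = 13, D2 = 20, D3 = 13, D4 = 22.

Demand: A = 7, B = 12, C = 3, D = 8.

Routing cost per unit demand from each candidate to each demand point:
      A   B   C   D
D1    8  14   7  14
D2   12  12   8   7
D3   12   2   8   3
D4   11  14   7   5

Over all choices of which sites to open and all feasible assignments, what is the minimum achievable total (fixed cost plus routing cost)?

Open {D3, D4}; cheapest assignment that respects the capacities:
  D3 (cap 13, load 12): B — cost 12×2 = 24
  D4 (cap 22, load 18): A, C, D — cost 7×11 + 3×7 + 8×5 = 138
  Shipping 162, fixed 159 → total 321.
  Any other capacity-feasible assignment to {D3, D4} ships for at least 162.
Compare {D2, D3}: its best feasible assignment gives total 342.
Compare {D1, D3, D4}: its best feasible assignment gives total 361.
Every other set of open sites that can feasibly serve all demand totals ≥ 342 even under its best assignment. Minimum: 321.

321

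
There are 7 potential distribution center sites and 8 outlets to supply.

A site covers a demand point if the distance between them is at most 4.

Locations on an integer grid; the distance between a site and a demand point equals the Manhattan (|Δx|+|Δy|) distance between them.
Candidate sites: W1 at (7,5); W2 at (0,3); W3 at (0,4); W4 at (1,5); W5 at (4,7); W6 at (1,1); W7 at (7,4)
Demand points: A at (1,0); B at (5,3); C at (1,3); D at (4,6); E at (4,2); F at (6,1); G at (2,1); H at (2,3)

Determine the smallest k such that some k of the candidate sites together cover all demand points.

Coverage sets (demand points within 4 of each site):
  W1: {B, D}
  W2: {A, C, G, H}
  W3: {C, H}
  W4: {C, D, H}
  W5: {D}
  W6: {A, C, E, G, H}
  W7: {B, F}
No 2 sites suffice: every size-2 union leaves at least one demand point uncovered.
But {W1, W6, W7} covers everything, so the minimum is 3.

3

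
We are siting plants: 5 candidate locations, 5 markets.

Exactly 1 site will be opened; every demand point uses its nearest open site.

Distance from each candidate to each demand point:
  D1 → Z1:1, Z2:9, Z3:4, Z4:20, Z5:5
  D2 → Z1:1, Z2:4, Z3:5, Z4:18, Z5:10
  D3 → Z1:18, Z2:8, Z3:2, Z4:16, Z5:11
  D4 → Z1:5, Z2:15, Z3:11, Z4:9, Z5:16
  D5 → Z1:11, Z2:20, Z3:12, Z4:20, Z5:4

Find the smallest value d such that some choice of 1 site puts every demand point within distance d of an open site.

Open {D4}.
  Farthest demand point is Z5 at distance 16 (to D4); all others are ≤ 16.
With {D2} the worst case is 18.
With {D3} the worst case is 18.
No size-1 selection achieves below 16.

16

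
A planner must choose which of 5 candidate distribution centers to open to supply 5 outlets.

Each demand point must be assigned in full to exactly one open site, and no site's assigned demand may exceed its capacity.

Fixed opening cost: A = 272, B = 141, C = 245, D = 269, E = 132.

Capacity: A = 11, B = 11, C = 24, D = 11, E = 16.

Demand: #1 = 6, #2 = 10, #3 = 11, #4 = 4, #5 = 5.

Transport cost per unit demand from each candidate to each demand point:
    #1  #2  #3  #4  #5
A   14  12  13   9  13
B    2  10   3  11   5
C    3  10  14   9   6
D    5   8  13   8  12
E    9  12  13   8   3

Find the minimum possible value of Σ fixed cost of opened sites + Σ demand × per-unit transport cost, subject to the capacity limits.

Open {C, E}; cheapest assignment that respects the capacities:
  C (cap 24, load 20): #1, #2, #4 — cost 6×3 + 10×10 + 4×9 = 154
  E (cap 16, load 16): #3, #5 — cost 11×13 + 5×3 = 158
  Shipping 312, fixed 377 → total 689.
  Any other capacity-feasible assignment to {C, E} ships for at least 312.
Compare {B, C, E}: its best feasible assignment gives total 716.
Compare {B, D, E}: its best feasible assignment gives total 756.
Every other set of open sites that can feasibly serve all demand totals ≥ 716 even under its best assignment. Minimum: 689.

689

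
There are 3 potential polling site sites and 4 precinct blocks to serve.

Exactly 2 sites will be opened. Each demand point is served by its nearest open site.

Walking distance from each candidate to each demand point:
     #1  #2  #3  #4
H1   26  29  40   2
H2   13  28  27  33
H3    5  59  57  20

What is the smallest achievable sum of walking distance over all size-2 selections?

Open {H1, H2}.
  #1→H2 13, #2→H2 28, #3→H2 27, #4→H1 2  ⇒ total 70.
Compare {H1, H3}: total 76.
Compare {H2, H3}: total 80.

70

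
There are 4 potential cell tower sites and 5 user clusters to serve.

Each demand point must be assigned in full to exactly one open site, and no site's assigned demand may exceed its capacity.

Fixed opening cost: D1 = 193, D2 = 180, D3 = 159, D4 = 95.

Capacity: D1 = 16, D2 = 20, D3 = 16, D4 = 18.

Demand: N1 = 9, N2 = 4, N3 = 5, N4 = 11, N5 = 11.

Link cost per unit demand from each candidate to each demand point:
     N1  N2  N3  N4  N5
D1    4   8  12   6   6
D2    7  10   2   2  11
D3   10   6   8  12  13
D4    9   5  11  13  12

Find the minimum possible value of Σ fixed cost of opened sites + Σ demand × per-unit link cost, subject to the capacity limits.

Open {D1, D2, D4}; cheapest assignment that respects the capacities:
  D1 (cap 16, load 11): N5 — cost 11×6 = 66
  D2 (cap 20, load 16): N3, N4 — cost 5×2 + 11×2 = 32
  D4 (cap 18, load 13): N1, N2 — cost 9×9 + 4×5 = 101
  Shipping 199, fixed 468 → total 667.
  Any other capacity-feasible assignment to {D1, D2, D4} ships for at least 199.
Compare {D2, D3, D4}: its best feasible assignment gives total 708.
Compare {D1, D2, D3}: its best feasible assignment gives total 744.
Every other set of open sites that can feasibly serve all demand totals ≥ 708 even under its best assignment. Minimum: 667.

667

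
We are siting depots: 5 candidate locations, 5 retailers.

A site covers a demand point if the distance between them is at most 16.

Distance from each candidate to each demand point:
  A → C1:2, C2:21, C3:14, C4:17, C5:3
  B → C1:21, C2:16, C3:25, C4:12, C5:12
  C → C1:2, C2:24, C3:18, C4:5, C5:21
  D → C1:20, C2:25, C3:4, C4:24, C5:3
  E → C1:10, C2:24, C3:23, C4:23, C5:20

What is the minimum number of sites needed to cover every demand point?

2

Coverage sets (demand points within 16 of each site):
  A: {C1, C3, C5}
  B: {C2, C4, C5}
  C: {C1, C4}
  D: {C3, C5}
  E: {C1}
No single site covers all 5 demand points.
But {A, B} covers everything, so the minimum is 2.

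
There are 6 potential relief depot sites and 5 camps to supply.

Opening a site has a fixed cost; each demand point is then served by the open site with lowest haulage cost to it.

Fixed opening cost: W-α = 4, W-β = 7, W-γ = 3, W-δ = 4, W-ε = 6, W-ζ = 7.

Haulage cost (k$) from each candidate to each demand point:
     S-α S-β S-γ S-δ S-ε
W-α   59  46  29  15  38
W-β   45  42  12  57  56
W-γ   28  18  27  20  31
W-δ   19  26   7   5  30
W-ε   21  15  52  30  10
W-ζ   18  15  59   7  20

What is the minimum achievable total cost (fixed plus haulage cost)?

Open {W-δ, W-ε}: assign each demand point to its cheapest open site.
  S-α→W-δ 19, S-β→W-ε 15, S-γ→W-δ 7, S-δ→W-δ 5, S-ε→W-ε 10
  haulage cost 56, fixed 10 → total 66.
Compare {W-γ, W-δ, W-ε}: haulage cost 56 + fixed 13 = 69.
Compare {W-α, W-δ, W-ε}: haulage cost 56 + fixed 14 = 70.
Compare {W-δ, W-ε, W-ζ}: haulage cost 55 + fixed 17 = 72.
All other subsets cost ≥ 69. Minimum total cost: 66.

66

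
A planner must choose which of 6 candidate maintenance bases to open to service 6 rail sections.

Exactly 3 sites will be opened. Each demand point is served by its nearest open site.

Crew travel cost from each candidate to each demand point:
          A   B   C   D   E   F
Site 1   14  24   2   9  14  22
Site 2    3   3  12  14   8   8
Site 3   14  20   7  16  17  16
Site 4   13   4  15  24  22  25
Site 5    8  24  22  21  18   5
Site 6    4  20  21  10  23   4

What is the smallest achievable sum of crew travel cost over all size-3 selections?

29

Open {Site 1, Site 2, Site 6}.
  A→Site 2 3, B→Site 2 3, C→Site 1 2, D→Site 1 9, E→Site 2 8, F→Site 6 4  ⇒ total 29.
Compare {Site 1, Site 2, Site 5}: total 30.
Compare {Site 1, Site 2, Site 3}: total 33.
No size-3 selection does better; minimum is 29.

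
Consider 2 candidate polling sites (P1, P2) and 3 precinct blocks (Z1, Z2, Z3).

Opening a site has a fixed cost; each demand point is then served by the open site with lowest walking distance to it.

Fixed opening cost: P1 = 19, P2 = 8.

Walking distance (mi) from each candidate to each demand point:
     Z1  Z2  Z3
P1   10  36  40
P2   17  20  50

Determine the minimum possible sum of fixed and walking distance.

95

Open {P2}: assign each demand point to its cheapest open site.
  Z1→P2 17, Z2→P2 20, Z3→P2 50
  walking distance 87, fixed 8 → total 95.
Compare {P1, P2}: walking distance 70 + fixed 27 = 97.
Compare {P1}: walking distance 86 + fixed 19 = 105.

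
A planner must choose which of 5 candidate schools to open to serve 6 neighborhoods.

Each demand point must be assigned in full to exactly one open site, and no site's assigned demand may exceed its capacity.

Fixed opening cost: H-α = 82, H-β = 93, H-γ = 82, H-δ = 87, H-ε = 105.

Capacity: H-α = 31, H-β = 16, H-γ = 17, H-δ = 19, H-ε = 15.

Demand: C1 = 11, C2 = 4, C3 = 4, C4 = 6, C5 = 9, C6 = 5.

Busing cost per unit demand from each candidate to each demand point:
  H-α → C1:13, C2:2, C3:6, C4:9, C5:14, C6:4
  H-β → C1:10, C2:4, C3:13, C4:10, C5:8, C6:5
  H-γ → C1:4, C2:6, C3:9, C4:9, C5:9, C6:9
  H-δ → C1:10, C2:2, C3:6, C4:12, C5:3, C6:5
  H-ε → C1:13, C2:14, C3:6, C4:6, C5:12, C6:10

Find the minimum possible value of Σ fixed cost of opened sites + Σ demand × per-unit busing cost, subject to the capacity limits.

428

Open {H-α, H-γ, H-δ}; cheapest assignment that respects the capacities:
  H-α (cap 31, load 19): C2, C3, C4, C6 — cost 4×2 + 4×6 + 6×9 + 5×4 = 106
  H-γ (cap 17, load 11): C1 — cost 11×4 = 44
  H-δ (cap 19, load 9): C5 — cost 9×3 = 27
  Shipping 177, fixed 251 → total 428.
  Any other capacity-feasible assignment to {H-α, H-γ, H-δ} ships for at least 177.
Compare {H-γ, H-δ, H-ε}: its best feasible assignment gives total 438.
Compare {H-α, H-γ}: its best feasible assignment gives total 440.
Every other set of open sites that can feasibly serve all demand totals ≥ 438 even under its best assignment. Minimum: 428.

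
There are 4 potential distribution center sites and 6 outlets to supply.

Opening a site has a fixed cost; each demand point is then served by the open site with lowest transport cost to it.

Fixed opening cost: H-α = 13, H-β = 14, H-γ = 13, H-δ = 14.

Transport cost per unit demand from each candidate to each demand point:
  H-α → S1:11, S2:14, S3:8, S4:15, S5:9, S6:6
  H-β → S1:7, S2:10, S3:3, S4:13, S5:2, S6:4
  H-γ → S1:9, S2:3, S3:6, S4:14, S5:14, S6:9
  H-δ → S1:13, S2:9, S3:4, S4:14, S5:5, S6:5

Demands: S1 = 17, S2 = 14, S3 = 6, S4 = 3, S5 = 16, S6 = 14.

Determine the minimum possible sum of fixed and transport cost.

Open {H-β, H-γ}: assign each demand point to its cheapest open site.
  S1→H-β 17×7=119, S2→H-γ 14×3=42, S3→H-β 6×3=18, S4→H-β 3×13=39, S5→H-β 16×2=32, S6→H-β 14×4=56
  transport cost 306, fixed 27 → total 333.
Compare {H-α, H-β, H-γ}: transport cost 306 + fixed 40 = 346.
Compare {H-β, H-γ, H-δ}: transport cost 306 + fixed 41 = 347.
Compare {H-α, H-β, H-γ, H-δ}: transport cost 306 + fixed 54 = 360.
All other subsets cost ≥ 346. Minimum total cost: 333.

333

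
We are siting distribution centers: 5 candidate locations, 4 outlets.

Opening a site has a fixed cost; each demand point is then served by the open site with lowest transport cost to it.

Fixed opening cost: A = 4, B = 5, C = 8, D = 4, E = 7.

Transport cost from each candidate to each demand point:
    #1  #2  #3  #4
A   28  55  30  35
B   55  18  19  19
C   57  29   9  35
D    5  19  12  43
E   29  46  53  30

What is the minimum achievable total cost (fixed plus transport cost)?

Open {B, D}: assign each demand point to its cheapest open site.
  #1→D 5, #2→B 18, #3→D 12, #4→B 19
  transport cost 54, fixed 9 → total 63.
Compare {A, B, D}: transport cost 54 + fixed 13 = 67.
Compare {B, C, D}: transport cost 51 + fixed 17 = 68.
Compare {B, D, E}: transport cost 54 + fixed 16 = 70.
All other subsets cost ≥ 67. Minimum total cost: 63.

63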